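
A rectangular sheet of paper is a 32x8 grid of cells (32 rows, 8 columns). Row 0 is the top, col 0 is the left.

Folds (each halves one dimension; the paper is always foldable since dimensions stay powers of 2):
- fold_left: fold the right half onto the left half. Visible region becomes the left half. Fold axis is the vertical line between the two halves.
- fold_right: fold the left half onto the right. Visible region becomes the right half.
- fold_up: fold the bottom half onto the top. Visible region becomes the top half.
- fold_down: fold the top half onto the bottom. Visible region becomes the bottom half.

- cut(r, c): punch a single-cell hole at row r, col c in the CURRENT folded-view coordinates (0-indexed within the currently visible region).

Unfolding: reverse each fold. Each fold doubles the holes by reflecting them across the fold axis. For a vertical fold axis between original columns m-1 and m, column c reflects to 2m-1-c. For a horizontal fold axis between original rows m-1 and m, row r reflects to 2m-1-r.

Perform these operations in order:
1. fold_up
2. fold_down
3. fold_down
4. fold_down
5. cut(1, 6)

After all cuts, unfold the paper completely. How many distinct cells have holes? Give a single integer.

Answer: 16

Derivation:
Op 1 fold_up: fold axis h@16; visible region now rows[0,16) x cols[0,8) = 16x8
Op 2 fold_down: fold axis h@8; visible region now rows[8,16) x cols[0,8) = 8x8
Op 3 fold_down: fold axis h@12; visible region now rows[12,16) x cols[0,8) = 4x8
Op 4 fold_down: fold axis h@14; visible region now rows[14,16) x cols[0,8) = 2x8
Op 5 cut(1, 6): punch at orig (15,6); cuts so far [(15, 6)]; region rows[14,16) x cols[0,8) = 2x8
Unfold 1 (reflect across h@14): 2 holes -> [(12, 6), (15, 6)]
Unfold 2 (reflect across h@12): 4 holes -> [(8, 6), (11, 6), (12, 6), (15, 6)]
Unfold 3 (reflect across h@8): 8 holes -> [(0, 6), (3, 6), (4, 6), (7, 6), (8, 6), (11, 6), (12, 6), (15, 6)]
Unfold 4 (reflect across h@16): 16 holes -> [(0, 6), (3, 6), (4, 6), (7, 6), (8, 6), (11, 6), (12, 6), (15, 6), (16, 6), (19, 6), (20, 6), (23, 6), (24, 6), (27, 6), (28, 6), (31, 6)]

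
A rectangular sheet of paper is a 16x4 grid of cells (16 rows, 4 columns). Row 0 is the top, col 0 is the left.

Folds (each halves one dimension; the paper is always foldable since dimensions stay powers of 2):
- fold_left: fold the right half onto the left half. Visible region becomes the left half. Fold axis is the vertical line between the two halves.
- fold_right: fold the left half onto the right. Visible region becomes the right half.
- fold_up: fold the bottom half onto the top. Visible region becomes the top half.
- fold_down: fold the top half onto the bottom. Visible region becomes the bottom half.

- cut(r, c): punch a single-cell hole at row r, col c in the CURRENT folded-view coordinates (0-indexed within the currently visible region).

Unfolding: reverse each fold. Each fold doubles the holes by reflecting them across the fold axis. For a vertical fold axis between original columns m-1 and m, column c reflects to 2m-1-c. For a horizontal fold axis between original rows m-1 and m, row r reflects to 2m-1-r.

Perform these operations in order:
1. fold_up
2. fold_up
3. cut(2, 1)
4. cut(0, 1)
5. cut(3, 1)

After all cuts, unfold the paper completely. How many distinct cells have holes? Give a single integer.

Op 1 fold_up: fold axis h@8; visible region now rows[0,8) x cols[0,4) = 8x4
Op 2 fold_up: fold axis h@4; visible region now rows[0,4) x cols[0,4) = 4x4
Op 3 cut(2, 1): punch at orig (2,1); cuts so far [(2, 1)]; region rows[0,4) x cols[0,4) = 4x4
Op 4 cut(0, 1): punch at orig (0,1); cuts so far [(0, 1), (2, 1)]; region rows[0,4) x cols[0,4) = 4x4
Op 5 cut(3, 1): punch at orig (3,1); cuts so far [(0, 1), (2, 1), (3, 1)]; region rows[0,4) x cols[0,4) = 4x4
Unfold 1 (reflect across h@4): 6 holes -> [(0, 1), (2, 1), (3, 1), (4, 1), (5, 1), (7, 1)]
Unfold 2 (reflect across h@8): 12 holes -> [(0, 1), (2, 1), (3, 1), (4, 1), (5, 1), (7, 1), (8, 1), (10, 1), (11, 1), (12, 1), (13, 1), (15, 1)]

Answer: 12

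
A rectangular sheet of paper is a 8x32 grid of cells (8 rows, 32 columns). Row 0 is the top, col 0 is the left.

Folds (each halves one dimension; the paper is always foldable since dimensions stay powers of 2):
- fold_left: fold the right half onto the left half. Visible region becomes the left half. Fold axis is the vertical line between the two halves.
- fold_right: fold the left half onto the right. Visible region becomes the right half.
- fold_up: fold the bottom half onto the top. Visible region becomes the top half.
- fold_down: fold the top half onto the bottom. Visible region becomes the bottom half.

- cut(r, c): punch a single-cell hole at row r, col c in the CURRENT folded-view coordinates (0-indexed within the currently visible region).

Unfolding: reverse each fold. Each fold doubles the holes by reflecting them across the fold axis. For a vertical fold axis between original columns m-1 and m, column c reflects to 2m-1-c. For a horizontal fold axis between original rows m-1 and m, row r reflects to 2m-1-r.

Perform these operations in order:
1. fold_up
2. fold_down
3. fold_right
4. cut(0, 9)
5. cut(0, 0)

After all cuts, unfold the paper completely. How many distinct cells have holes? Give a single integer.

Answer: 16

Derivation:
Op 1 fold_up: fold axis h@4; visible region now rows[0,4) x cols[0,32) = 4x32
Op 2 fold_down: fold axis h@2; visible region now rows[2,4) x cols[0,32) = 2x32
Op 3 fold_right: fold axis v@16; visible region now rows[2,4) x cols[16,32) = 2x16
Op 4 cut(0, 9): punch at orig (2,25); cuts so far [(2, 25)]; region rows[2,4) x cols[16,32) = 2x16
Op 5 cut(0, 0): punch at orig (2,16); cuts so far [(2, 16), (2, 25)]; region rows[2,4) x cols[16,32) = 2x16
Unfold 1 (reflect across v@16): 4 holes -> [(2, 6), (2, 15), (2, 16), (2, 25)]
Unfold 2 (reflect across h@2): 8 holes -> [(1, 6), (1, 15), (1, 16), (1, 25), (2, 6), (2, 15), (2, 16), (2, 25)]
Unfold 3 (reflect across h@4): 16 holes -> [(1, 6), (1, 15), (1, 16), (1, 25), (2, 6), (2, 15), (2, 16), (2, 25), (5, 6), (5, 15), (5, 16), (5, 25), (6, 6), (6, 15), (6, 16), (6, 25)]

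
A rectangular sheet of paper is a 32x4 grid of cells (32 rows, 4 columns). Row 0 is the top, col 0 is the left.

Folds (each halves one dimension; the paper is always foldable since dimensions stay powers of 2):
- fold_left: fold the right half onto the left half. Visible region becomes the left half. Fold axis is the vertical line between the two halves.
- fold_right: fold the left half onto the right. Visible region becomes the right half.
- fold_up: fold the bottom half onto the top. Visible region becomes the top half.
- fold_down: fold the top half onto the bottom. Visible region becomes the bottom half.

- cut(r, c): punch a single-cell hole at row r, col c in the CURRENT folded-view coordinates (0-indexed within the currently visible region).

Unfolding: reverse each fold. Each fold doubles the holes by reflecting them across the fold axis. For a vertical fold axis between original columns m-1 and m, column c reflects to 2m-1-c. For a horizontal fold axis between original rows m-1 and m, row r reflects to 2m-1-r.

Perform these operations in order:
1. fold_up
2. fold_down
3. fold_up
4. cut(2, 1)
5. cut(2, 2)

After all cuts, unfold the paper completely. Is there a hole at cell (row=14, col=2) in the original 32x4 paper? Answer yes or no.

Answer: no

Derivation:
Op 1 fold_up: fold axis h@16; visible region now rows[0,16) x cols[0,4) = 16x4
Op 2 fold_down: fold axis h@8; visible region now rows[8,16) x cols[0,4) = 8x4
Op 3 fold_up: fold axis h@12; visible region now rows[8,12) x cols[0,4) = 4x4
Op 4 cut(2, 1): punch at orig (10,1); cuts so far [(10, 1)]; region rows[8,12) x cols[0,4) = 4x4
Op 5 cut(2, 2): punch at orig (10,2); cuts so far [(10, 1), (10, 2)]; region rows[8,12) x cols[0,4) = 4x4
Unfold 1 (reflect across h@12): 4 holes -> [(10, 1), (10, 2), (13, 1), (13, 2)]
Unfold 2 (reflect across h@8): 8 holes -> [(2, 1), (2, 2), (5, 1), (5, 2), (10, 1), (10, 2), (13, 1), (13, 2)]
Unfold 3 (reflect across h@16): 16 holes -> [(2, 1), (2, 2), (5, 1), (5, 2), (10, 1), (10, 2), (13, 1), (13, 2), (18, 1), (18, 2), (21, 1), (21, 2), (26, 1), (26, 2), (29, 1), (29, 2)]
Holes: [(2, 1), (2, 2), (5, 1), (5, 2), (10, 1), (10, 2), (13, 1), (13, 2), (18, 1), (18, 2), (21, 1), (21, 2), (26, 1), (26, 2), (29, 1), (29, 2)]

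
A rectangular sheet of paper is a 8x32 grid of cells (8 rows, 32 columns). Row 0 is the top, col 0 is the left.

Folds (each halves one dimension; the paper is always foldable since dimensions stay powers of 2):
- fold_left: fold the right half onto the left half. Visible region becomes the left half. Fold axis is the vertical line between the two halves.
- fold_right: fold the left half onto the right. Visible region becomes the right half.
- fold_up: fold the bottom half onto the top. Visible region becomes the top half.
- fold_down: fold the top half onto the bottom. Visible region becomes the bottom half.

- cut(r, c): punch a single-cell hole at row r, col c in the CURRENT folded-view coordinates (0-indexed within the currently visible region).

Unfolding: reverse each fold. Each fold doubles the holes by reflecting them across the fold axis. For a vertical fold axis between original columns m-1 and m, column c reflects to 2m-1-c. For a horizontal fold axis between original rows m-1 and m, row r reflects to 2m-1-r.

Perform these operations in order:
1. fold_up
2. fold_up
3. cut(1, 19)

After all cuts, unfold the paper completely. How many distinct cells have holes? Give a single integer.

Answer: 4

Derivation:
Op 1 fold_up: fold axis h@4; visible region now rows[0,4) x cols[0,32) = 4x32
Op 2 fold_up: fold axis h@2; visible region now rows[0,2) x cols[0,32) = 2x32
Op 3 cut(1, 19): punch at orig (1,19); cuts so far [(1, 19)]; region rows[0,2) x cols[0,32) = 2x32
Unfold 1 (reflect across h@2): 2 holes -> [(1, 19), (2, 19)]
Unfold 2 (reflect across h@4): 4 holes -> [(1, 19), (2, 19), (5, 19), (6, 19)]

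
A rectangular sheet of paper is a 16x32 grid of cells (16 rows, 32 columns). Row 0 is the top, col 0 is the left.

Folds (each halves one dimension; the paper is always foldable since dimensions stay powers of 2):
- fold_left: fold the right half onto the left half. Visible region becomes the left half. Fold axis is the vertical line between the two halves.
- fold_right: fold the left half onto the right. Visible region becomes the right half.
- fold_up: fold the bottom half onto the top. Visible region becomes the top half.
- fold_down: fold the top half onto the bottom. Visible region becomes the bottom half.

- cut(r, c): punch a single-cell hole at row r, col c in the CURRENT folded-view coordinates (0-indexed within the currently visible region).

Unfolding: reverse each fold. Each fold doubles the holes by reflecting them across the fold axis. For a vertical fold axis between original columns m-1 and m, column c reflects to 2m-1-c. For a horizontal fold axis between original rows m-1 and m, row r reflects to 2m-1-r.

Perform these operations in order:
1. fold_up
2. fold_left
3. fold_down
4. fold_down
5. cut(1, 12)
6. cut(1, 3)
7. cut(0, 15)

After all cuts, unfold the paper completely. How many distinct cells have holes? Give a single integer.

Op 1 fold_up: fold axis h@8; visible region now rows[0,8) x cols[0,32) = 8x32
Op 2 fold_left: fold axis v@16; visible region now rows[0,8) x cols[0,16) = 8x16
Op 3 fold_down: fold axis h@4; visible region now rows[4,8) x cols[0,16) = 4x16
Op 4 fold_down: fold axis h@6; visible region now rows[6,8) x cols[0,16) = 2x16
Op 5 cut(1, 12): punch at orig (7,12); cuts so far [(7, 12)]; region rows[6,8) x cols[0,16) = 2x16
Op 6 cut(1, 3): punch at orig (7,3); cuts so far [(7, 3), (7, 12)]; region rows[6,8) x cols[0,16) = 2x16
Op 7 cut(0, 15): punch at orig (6,15); cuts so far [(6, 15), (7, 3), (7, 12)]; region rows[6,8) x cols[0,16) = 2x16
Unfold 1 (reflect across h@6): 6 holes -> [(4, 3), (4, 12), (5, 15), (6, 15), (7, 3), (7, 12)]
Unfold 2 (reflect across h@4): 12 holes -> [(0, 3), (0, 12), (1, 15), (2, 15), (3, 3), (3, 12), (4, 3), (4, 12), (5, 15), (6, 15), (7, 3), (7, 12)]
Unfold 3 (reflect across v@16): 24 holes -> [(0, 3), (0, 12), (0, 19), (0, 28), (1, 15), (1, 16), (2, 15), (2, 16), (3, 3), (3, 12), (3, 19), (3, 28), (4, 3), (4, 12), (4, 19), (4, 28), (5, 15), (5, 16), (6, 15), (6, 16), (7, 3), (7, 12), (7, 19), (7, 28)]
Unfold 4 (reflect across h@8): 48 holes -> [(0, 3), (0, 12), (0, 19), (0, 28), (1, 15), (1, 16), (2, 15), (2, 16), (3, 3), (3, 12), (3, 19), (3, 28), (4, 3), (4, 12), (4, 19), (4, 28), (5, 15), (5, 16), (6, 15), (6, 16), (7, 3), (7, 12), (7, 19), (7, 28), (8, 3), (8, 12), (8, 19), (8, 28), (9, 15), (9, 16), (10, 15), (10, 16), (11, 3), (11, 12), (11, 19), (11, 28), (12, 3), (12, 12), (12, 19), (12, 28), (13, 15), (13, 16), (14, 15), (14, 16), (15, 3), (15, 12), (15, 19), (15, 28)]

Answer: 48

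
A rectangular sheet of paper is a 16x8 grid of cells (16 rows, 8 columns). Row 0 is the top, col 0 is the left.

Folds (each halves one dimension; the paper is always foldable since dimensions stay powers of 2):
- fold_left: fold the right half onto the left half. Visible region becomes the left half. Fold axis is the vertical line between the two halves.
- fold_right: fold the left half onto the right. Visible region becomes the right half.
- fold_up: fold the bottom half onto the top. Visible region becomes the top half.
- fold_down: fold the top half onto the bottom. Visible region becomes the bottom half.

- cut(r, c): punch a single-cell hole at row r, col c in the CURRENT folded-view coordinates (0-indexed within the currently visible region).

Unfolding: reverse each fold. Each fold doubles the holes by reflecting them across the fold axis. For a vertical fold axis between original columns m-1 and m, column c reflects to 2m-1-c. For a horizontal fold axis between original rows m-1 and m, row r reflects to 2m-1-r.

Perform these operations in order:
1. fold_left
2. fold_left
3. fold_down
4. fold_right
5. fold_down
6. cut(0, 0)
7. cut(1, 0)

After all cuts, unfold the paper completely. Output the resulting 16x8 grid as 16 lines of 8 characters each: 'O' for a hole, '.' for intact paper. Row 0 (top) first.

Answer: ........
........
OOOOOOOO
OOOOOOOO
OOOOOOOO
OOOOOOOO
........
........
........
........
OOOOOOOO
OOOOOOOO
OOOOOOOO
OOOOOOOO
........
........

Derivation:
Op 1 fold_left: fold axis v@4; visible region now rows[0,16) x cols[0,4) = 16x4
Op 2 fold_left: fold axis v@2; visible region now rows[0,16) x cols[0,2) = 16x2
Op 3 fold_down: fold axis h@8; visible region now rows[8,16) x cols[0,2) = 8x2
Op 4 fold_right: fold axis v@1; visible region now rows[8,16) x cols[1,2) = 8x1
Op 5 fold_down: fold axis h@12; visible region now rows[12,16) x cols[1,2) = 4x1
Op 6 cut(0, 0): punch at orig (12,1); cuts so far [(12, 1)]; region rows[12,16) x cols[1,2) = 4x1
Op 7 cut(1, 0): punch at orig (13,1); cuts so far [(12, 1), (13, 1)]; region rows[12,16) x cols[1,2) = 4x1
Unfold 1 (reflect across h@12): 4 holes -> [(10, 1), (11, 1), (12, 1), (13, 1)]
Unfold 2 (reflect across v@1): 8 holes -> [(10, 0), (10, 1), (11, 0), (11, 1), (12, 0), (12, 1), (13, 0), (13, 1)]
Unfold 3 (reflect across h@8): 16 holes -> [(2, 0), (2, 1), (3, 0), (3, 1), (4, 0), (4, 1), (5, 0), (5, 1), (10, 0), (10, 1), (11, 0), (11, 1), (12, 0), (12, 1), (13, 0), (13, 1)]
Unfold 4 (reflect across v@2): 32 holes -> [(2, 0), (2, 1), (2, 2), (2, 3), (3, 0), (3, 1), (3, 2), (3, 3), (4, 0), (4, 1), (4, 2), (4, 3), (5, 0), (5, 1), (5, 2), (5, 3), (10, 0), (10, 1), (10, 2), (10, 3), (11, 0), (11, 1), (11, 2), (11, 3), (12, 0), (12, 1), (12, 2), (12, 3), (13, 0), (13, 1), (13, 2), (13, 3)]
Unfold 5 (reflect across v@4): 64 holes -> [(2, 0), (2, 1), (2, 2), (2, 3), (2, 4), (2, 5), (2, 6), (2, 7), (3, 0), (3, 1), (3, 2), (3, 3), (3, 4), (3, 5), (3, 6), (3, 7), (4, 0), (4, 1), (4, 2), (4, 3), (4, 4), (4, 5), (4, 6), (4, 7), (5, 0), (5, 1), (5, 2), (5, 3), (5, 4), (5, 5), (5, 6), (5, 7), (10, 0), (10, 1), (10, 2), (10, 3), (10, 4), (10, 5), (10, 6), (10, 7), (11, 0), (11, 1), (11, 2), (11, 3), (11, 4), (11, 5), (11, 6), (11, 7), (12, 0), (12, 1), (12, 2), (12, 3), (12, 4), (12, 5), (12, 6), (12, 7), (13, 0), (13, 1), (13, 2), (13, 3), (13, 4), (13, 5), (13, 6), (13, 7)]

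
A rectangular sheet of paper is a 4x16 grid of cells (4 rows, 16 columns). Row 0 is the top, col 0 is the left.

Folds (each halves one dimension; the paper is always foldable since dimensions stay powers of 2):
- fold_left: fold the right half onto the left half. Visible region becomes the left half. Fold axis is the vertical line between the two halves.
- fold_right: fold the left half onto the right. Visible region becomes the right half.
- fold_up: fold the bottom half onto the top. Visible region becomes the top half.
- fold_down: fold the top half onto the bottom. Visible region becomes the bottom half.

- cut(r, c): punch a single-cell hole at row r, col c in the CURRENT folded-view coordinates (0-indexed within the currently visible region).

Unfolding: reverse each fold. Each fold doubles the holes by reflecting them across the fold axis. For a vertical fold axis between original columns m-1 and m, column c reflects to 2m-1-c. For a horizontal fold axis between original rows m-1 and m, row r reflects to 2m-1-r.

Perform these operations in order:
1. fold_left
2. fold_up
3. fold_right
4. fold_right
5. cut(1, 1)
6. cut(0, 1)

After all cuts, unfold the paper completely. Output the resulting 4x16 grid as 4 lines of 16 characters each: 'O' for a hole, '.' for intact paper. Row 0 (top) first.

Answer: O..OO..OO..OO..O
O..OO..OO..OO..O
O..OO..OO..OO..O
O..OO..OO..OO..O

Derivation:
Op 1 fold_left: fold axis v@8; visible region now rows[0,4) x cols[0,8) = 4x8
Op 2 fold_up: fold axis h@2; visible region now rows[0,2) x cols[0,8) = 2x8
Op 3 fold_right: fold axis v@4; visible region now rows[0,2) x cols[4,8) = 2x4
Op 4 fold_right: fold axis v@6; visible region now rows[0,2) x cols[6,8) = 2x2
Op 5 cut(1, 1): punch at orig (1,7); cuts so far [(1, 7)]; region rows[0,2) x cols[6,8) = 2x2
Op 6 cut(0, 1): punch at orig (0,7); cuts so far [(0, 7), (1, 7)]; region rows[0,2) x cols[6,8) = 2x2
Unfold 1 (reflect across v@6): 4 holes -> [(0, 4), (0, 7), (1, 4), (1, 7)]
Unfold 2 (reflect across v@4): 8 holes -> [(0, 0), (0, 3), (0, 4), (0, 7), (1, 0), (1, 3), (1, 4), (1, 7)]
Unfold 3 (reflect across h@2): 16 holes -> [(0, 0), (0, 3), (0, 4), (0, 7), (1, 0), (1, 3), (1, 4), (1, 7), (2, 0), (2, 3), (2, 4), (2, 7), (3, 0), (3, 3), (3, 4), (3, 7)]
Unfold 4 (reflect across v@8): 32 holes -> [(0, 0), (0, 3), (0, 4), (0, 7), (0, 8), (0, 11), (0, 12), (0, 15), (1, 0), (1, 3), (1, 4), (1, 7), (1, 8), (1, 11), (1, 12), (1, 15), (2, 0), (2, 3), (2, 4), (2, 7), (2, 8), (2, 11), (2, 12), (2, 15), (3, 0), (3, 3), (3, 4), (3, 7), (3, 8), (3, 11), (3, 12), (3, 15)]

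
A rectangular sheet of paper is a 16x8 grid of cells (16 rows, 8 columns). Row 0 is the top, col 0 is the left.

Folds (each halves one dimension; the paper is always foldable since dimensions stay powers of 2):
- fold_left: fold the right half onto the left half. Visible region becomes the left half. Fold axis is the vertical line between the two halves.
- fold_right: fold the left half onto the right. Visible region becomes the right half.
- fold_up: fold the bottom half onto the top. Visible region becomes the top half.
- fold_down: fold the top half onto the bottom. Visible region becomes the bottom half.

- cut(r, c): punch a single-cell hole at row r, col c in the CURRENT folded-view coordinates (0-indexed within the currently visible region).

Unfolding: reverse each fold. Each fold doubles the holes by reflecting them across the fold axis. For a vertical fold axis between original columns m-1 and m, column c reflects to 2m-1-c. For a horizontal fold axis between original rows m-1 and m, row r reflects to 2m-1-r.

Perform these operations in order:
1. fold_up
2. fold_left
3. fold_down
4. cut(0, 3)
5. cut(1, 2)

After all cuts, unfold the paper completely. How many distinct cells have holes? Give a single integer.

Answer: 16

Derivation:
Op 1 fold_up: fold axis h@8; visible region now rows[0,8) x cols[0,8) = 8x8
Op 2 fold_left: fold axis v@4; visible region now rows[0,8) x cols[0,4) = 8x4
Op 3 fold_down: fold axis h@4; visible region now rows[4,8) x cols[0,4) = 4x4
Op 4 cut(0, 3): punch at orig (4,3); cuts so far [(4, 3)]; region rows[4,8) x cols[0,4) = 4x4
Op 5 cut(1, 2): punch at orig (5,2); cuts so far [(4, 3), (5, 2)]; region rows[4,8) x cols[0,4) = 4x4
Unfold 1 (reflect across h@4): 4 holes -> [(2, 2), (3, 3), (4, 3), (5, 2)]
Unfold 2 (reflect across v@4): 8 holes -> [(2, 2), (2, 5), (3, 3), (3, 4), (4, 3), (4, 4), (5, 2), (5, 5)]
Unfold 3 (reflect across h@8): 16 holes -> [(2, 2), (2, 5), (3, 3), (3, 4), (4, 3), (4, 4), (5, 2), (5, 5), (10, 2), (10, 5), (11, 3), (11, 4), (12, 3), (12, 4), (13, 2), (13, 5)]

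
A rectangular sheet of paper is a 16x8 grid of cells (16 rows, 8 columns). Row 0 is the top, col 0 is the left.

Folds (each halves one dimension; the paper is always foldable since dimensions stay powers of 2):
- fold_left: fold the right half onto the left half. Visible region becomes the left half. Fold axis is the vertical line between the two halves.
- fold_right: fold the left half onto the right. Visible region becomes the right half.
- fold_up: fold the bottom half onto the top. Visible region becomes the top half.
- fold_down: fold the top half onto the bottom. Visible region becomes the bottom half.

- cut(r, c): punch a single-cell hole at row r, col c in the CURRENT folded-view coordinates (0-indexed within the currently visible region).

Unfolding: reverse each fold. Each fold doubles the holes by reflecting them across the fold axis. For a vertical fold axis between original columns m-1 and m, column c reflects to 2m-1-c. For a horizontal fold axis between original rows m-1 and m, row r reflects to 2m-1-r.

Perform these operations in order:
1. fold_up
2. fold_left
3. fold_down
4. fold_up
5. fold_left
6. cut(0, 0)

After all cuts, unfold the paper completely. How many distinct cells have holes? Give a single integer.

Answer: 32

Derivation:
Op 1 fold_up: fold axis h@8; visible region now rows[0,8) x cols[0,8) = 8x8
Op 2 fold_left: fold axis v@4; visible region now rows[0,8) x cols[0,4) = 8x4
Op 3 fold_down: fold axis h@4; visible region now rows[4,8) x cols[0,4) = 4x4
Op 4 fold_up: fold axis h@6; visible region now rows[4,6) x cols[0,4) = 2x4
Op 5 fold_left: fold axis v@2; visible region now rows[4,6) x cols[0,2) = 2x2
Op 6 cut(0, 0): punch at orig (4,0); cuts so far [(4, 0)]; region rows[4,6) x cols[0,2) = 2x2
Unfold 1 (reflect across v@2): 2 holes -> [(4, 0), (4, 3)]
Unfold 2 (reflect across h@6): 4 holes -> [(4, 0), (4, 3), (7, 0), (7, 3)]
Unfold 3 (reflect across h@4): 8 holes -> [(0, 0), (0, 3), (3, 0), (3, 3), (4, 0), (4, 3), (7, 0), (7, 3)]
Unfold 4 (reflect across v@4): 16 holes -> [(0, 0), (0, 3), (0, 4), (0, 7), (3, 0), (3, 3), (3, 4), (3, 7), (4, 0), (4, 3), (4, 4), (4, 7), (7, 0), (7, 3), (7, 4), (7, 7)]
Unfold 5 (reflect across h@8): 32 holes -> [(0, 0), (0, 3), (0, 4), (0, 7), (3, 0), (3, 3), (3, 4), (3, 7), (4, 0), (4, 3), (4, 4), (4, 7), (7, 0), (7, 3), (7, 4), (7, 7), (8, 0), (8, 3), (8, 4), (8, 7), (11, 0), (11, 3), (11, 4), (11, 7), (12, 0), (12, 3), (12, 4), (12, 7), (15, 0), (15, 3), (15, 4), (15, 7)]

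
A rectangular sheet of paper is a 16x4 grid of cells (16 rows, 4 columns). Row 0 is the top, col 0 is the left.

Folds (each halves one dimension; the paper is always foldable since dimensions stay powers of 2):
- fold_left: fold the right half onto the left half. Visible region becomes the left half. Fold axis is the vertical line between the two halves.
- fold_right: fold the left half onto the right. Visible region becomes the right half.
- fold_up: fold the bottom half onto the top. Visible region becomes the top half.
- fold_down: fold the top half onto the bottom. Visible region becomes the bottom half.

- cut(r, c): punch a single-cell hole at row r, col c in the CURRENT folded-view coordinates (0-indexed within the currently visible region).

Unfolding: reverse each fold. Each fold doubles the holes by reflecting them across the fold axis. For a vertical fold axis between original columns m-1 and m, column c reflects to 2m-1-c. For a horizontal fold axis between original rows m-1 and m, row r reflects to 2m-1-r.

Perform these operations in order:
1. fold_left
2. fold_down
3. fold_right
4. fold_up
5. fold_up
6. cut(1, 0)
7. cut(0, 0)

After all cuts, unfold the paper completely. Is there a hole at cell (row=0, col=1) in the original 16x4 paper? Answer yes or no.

Answer: yes

Derivation:
Op 1 fold_left: fold axis v@2; visible region now rows[0,16) x cols[0,2) = 16x2
Op 2 fold_down: fold axis h@8; visible region now rows[8,16) x cols[0,2) = 8x2
Op 3 fold_right: fold axis v@1; visible region now rows[8,16) x cols[1,2) = 8x1
Op 4 fold_up: fold axis h@12; visible region now rows[8,12) x cols[1,2) = 4x1
Op 5 fold_up: fold axis h@10; visible region now rows[8,10) x cols[1,2) = 2x1
Op 6 cut(1, 0): punch at orig (9,1); cuts so far [(9, 1)]; region rows[8,10) x cols[1,2) = 2x1
Op 7 cut(0, 0): punch at orig (8,1); cuts so far [(8, 1), (9, 1)]; region rows[8,10) x cols[1,2) = 2x1
Unfold 1 (reflect across h@10): 4 holes -> [(8, 1), (9, 1), (10, 1), (11, 1)]
Unfold 2 (reflect across h@12): 8 holes -> [(8, 1), (9, 1), (10, 1), (11, 1), (12, 1), (13, 1), (14, 1), (15, 1)]
Unfold 3 (reflect across v@1): 16 holes -> [(8, 0), (8, 1), (9, 0), (9, 1), (10, 0), (10, 1), (11, 0), (11, 1), (12, 0), (12, 1), (13, 0), (13, 1), (14, 0), (14, 1), (15, 0), (15, 1)]
Unfold 4 (reflect across h@8): 32 holes -> [(0, 0), (0, 1), (1, 0), (1, 1), (2, 0), (2, 1), (3, 0), (3, 1), (4, 0), (4, 1), (5, 0), (5, 1), (6, 0), (6, 1), (7, 0), (7, 1), (8, 0), (8, 1), (9, 0), (9, 1), (10, 0), (10, 1), (11, 0), (11, 1), (12, 0), (12, 1), (13, 0), (13, 1), (14, 0), (14, 1), (15, 0), (15, 1)]
Unfold 5 (reflect across v@2): 64 holes -> [(0, 0), (0, 1), (0, 2), (0, 3), (1, 0), (1, 1), (1, 2), (1, 3), (2, 0), (2, 1), (2, 2), (2, 3), (3, 0), (3, 1), (3, 2), (3, 3), (4, 0), (4, 1), (4, 2), (4, 3), (5, 0), (5, 1), (5, 2), (5, 3), (6, 0), (6, 1), (6, 2), (6, 3), (7, 0), (7, 1), (7, 2), (7, 3), (8, 0), (8, 1), (8, 2), (8, 3), (9, 0), (9, 1), (9, 2), (9, 3), (10, 0), (10, 1), (10, 2), (10, 3), (11, 0), (11, 1), (11, 2), (11, 3), (12, 0), (12, 1), (12, 2), (12, 3), (13, 0), (13, 1), (13, 2), (13, 3), (14, 0), (14, 1), (14, 2), (14, 3), (15, 0), (15, 1), (15, 2), (15, 3)]
Holes: [(0, 0), (0, 1), (0, 2), (0, 3), (1, 0), (1, 1), (1, 2), (1, 3), (2, 0), (2, 1), (2, 2), (2, 3), (3, 0), (3, 1), (3, 2), (3, 3), (4, 0), (4, 1), (4, 2), (4, 3), (5, 0), (5, 1), (5, 2), (5, 3), (6, 0), (6, 1), (6, 2), (6, 3), (7, 0), (7, 1), (7, 2), (7, 3), (8, 0), (8, 1), (8, 2), (8, 3), (9, 0), (9, 1), (9, 2), (9, 3), (10, 0), (10, 1), (10, 2), (10, 3), (11, 0), (11, 1), (11, 2), (11, 3), (12, 0), (12, 1), (12, 2), (12, 3), (13, 0), (13, 1), (13, 2), (13, 3), (14, 0), (14, 1), (14, 2), (14, 3), (15, 0), (15, 1), (15, 2), (15, 3)]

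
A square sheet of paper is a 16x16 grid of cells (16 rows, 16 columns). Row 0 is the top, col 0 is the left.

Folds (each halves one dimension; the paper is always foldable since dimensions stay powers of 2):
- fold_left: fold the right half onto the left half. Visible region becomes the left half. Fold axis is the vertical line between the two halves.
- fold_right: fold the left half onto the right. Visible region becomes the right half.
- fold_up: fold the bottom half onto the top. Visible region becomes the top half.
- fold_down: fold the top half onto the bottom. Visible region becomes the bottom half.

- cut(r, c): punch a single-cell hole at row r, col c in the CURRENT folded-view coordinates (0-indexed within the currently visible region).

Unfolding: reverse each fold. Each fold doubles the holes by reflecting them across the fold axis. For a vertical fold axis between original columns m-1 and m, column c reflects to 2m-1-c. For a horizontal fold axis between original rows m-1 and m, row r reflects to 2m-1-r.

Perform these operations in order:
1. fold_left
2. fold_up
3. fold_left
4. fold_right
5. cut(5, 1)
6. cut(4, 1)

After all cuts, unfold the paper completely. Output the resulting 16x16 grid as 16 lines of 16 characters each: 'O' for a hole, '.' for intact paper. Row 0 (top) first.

Answer: ................
................
................
................
O..OO..OO..OO..O
O..OO..OO..OO..O
................
................
................
................
O..OO..OO..OO..O
O..OO..OO..OO..O
................
................
................
................

Derivation:
Op 1 fold_left: fold axis v@8; visible region now rows[0,16) x cols[0,8) = 16x8
Op 2 fold_up: fold axis h@8; visible region now rows[0,8) x cols[0,8) = 8x8
Op 3 fold_left: fold axis v@4; visible region now rows[0,8) x cols[0,4) = 8x4
Op 4 fold_right: fold axis v@2; visible region now rows[0,8) x cols[2,4) = 8x2
Op 5 cut(5, 1): punch at orig (5,3); cuts so far [(5, 3)]; region rows[0,8) x cols[2,4) = 8x2
Op 6 cut(4, 1): punch at orig (4,3); cuts so far [(4, 3), (5, 3)]; region rows[0,8) x cols[2,4) = 8x2
Unfold 1 (reflect across v@2): 4 holes -> [(4, 0), (4, 3), (5, 0), (5, 3)]
Unfold 2 (reflect across v@4): 8 holes -> [(4, 0), (4, 3), (4, 4), (4, 7), (5, 0), (5, 3), (5, 4), (5, 7)]
Unfold 3 (reflect across h@8): 16 holes -> [(4, 0), (4, 3), (4, 4), (4, 7), (5, 0), (5, 3), (5, 4), (5, 7), (10, 0), (10, 3), (10, 4), (10, 7), (11, 0), (11, 3), (11, 4), (11, 7)]
Unfold 4 (reflect across v@8): 32 holes -> [(4, 0), (4, 3), (4, 4), (4, 7), (4, 8), (4, 11), (4, 12), (4, 15), (5, 0), (5, 3), (5, 4), (5, 7), (5, 8), (5, 11), (5, 12), (5, 15), (10, 0), (10, 3), (10, 4), (10, 7), (10, 8), (10, 11), (10, 12), (10, 15), (11, 0), (11, 3), (11, 4), (11, 7), (11, 8), (11, 11), (11, 12), (11, 15)]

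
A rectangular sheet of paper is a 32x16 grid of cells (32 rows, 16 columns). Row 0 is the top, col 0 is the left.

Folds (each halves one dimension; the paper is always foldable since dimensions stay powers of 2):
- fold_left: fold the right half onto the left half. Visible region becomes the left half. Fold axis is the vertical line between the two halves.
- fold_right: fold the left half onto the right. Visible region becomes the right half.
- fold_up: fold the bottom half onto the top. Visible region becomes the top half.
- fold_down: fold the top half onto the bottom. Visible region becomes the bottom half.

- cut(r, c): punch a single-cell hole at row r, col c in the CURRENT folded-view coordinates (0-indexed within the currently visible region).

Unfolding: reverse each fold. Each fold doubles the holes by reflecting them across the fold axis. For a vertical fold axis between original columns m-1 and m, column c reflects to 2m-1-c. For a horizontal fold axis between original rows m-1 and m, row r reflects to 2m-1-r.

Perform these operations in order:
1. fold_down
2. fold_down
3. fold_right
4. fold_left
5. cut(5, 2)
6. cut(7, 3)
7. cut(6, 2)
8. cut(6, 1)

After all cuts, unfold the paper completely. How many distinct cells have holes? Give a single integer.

Answer: 64

Derivation:
Op 1 fold_down: fold axis h@16; visible region now rows[16,32) x cols[0,16) = 16x16
Op 2 fold_down: fold axis h@24; visible region now rows[24,32) x cols[0,16) = 8x16
Op 3 fold_right: fold axis v@8; visible region now rows[24,32) x cols[8,16) = 8x8
Op 4 fold_left: fold axis v@12; visible region now rows[24,32) x cols[8,12) = 8x4
Op 5 cut(5, 2): punch at orig (29,10); cuts so far [(29, 10)]; region rows[24,32) x cols[8,12) = 8x4
Op 6 cut(7, 3): punch at orig (31,11); cuts so far [(29, 10), (31, 11)]; region rows[24,32) x cols[8,12) = 8x4
Op 7 cut(6, 2): punch at orig (30,10); cuts so far [(29, 10), (30, 10), (31, 11)]; region rows[24,32) x cols[8,12) = 8x4
Op 8 cut(6, 1): punch at orig (30,9); cuts so far [(29, 10), (30, 9), (30, 10), (31, 11)]; region rows[24,32) x cols[8,12) = 8x4
Unfold 1 (reflect across v@12): 8 holes -> [(29, 10), (29, 13), (30, 9), (30, 10), (30, 13), (30, 14), (31, 11), (31, 12)]
Unfold 2 (reflect across v@8): 16 holes -> [(29, 2), (29, 5), (29, 10), (29, 13), (30, 1), (30, 2), (30, 5), (30, 6), (30, 9), (30, 10), (30, 13), (30, 14), (31, 3), (31, 4), (31, 11), (31, 12)]
Unfold 3 (reflect across h@24): 32 holes -> [(16, 3), (16, 4), (16, 11), (16, 12), (17, 1), (17, 2), (17, 5), (17, 6), (17, 9), (17, 10), (17, 13), (17, 14), (18, 2), (18, 5), (18, 10), (18, 13), (29, 2), (29, 5), (29, 10), (29, 13), (30, 1), (30, 2), (30, 5), (30, 6), (30, 9), (30, 10), (30, 13), (30, 14), (31, 3), (31, 4), (31, 11), (31, 12)]
Unfold 4 (reflect across h@16): 64 holes -> [(0, 3), (0, 4), (0, 11), (0, 12), (1, 1), (1, 2), (1, 5), (1, 6), (1, 9), (1, 10), (1, 13), (1, 14), (2, 2), (2, 5), (2, 10), (2, 13), (13, 2), (13, 5), (13, 10), (13, 13), (14, 1), (14, 2), (14, 5), (14, 6), (14, 9), (14, 10), (14, 13), (14, 14), (15, 3), (15, 4), (15, 11), (15, 12), (16, 3), (16, 4), (16, 11), (16, 12), (17, 1), (17, 2), (17, 5), (17, 6), (17, 9), (17, 10), (17, 13), (17, 14), (18, 2), (18, 5), (18, 10), (18, 13), (29, 2), (29, 5), (29, 10), (29, 13), (30, 1), (30, 2), (30, 5), (30, 6), (30, 9), (30, 10), (30, 13), (30, 14), (31, 3), (31, 4), (31, 11), (31, 12)]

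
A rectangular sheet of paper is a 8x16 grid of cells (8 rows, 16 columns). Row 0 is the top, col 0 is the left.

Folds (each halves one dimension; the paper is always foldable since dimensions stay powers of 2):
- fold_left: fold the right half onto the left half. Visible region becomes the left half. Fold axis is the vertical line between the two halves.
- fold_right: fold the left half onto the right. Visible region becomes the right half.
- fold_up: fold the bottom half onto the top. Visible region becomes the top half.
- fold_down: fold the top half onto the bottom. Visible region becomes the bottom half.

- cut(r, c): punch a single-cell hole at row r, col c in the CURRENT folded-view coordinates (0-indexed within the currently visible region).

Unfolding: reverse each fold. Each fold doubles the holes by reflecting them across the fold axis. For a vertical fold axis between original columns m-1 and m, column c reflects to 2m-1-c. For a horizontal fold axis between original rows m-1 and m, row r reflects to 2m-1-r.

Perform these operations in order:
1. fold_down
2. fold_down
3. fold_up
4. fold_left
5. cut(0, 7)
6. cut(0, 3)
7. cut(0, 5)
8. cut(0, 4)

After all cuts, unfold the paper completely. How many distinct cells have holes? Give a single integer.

Op 1 fold_down: fold axis h@4; visible region now rows[4,8) x cols[0,16) = 4x16
Op 2 fold_down: fold axis h@6; visible region now rows[6,8) x cols[0,16) = 2x16
Op 3 fold_up: fold axis h@7; visible region now rows[6,7) x cols[0,16) = 1x16
Op 4 fold_left: fold axis v@8; visible region now rows[6,7) x cols[0,8) = 1x8
Op 5 cut(0, 7): punch at orig (6,7); cuts so far [(6, 7)]; region rows[6,7) x cols[0,8) = 1x8
Op 6 cut(0, 3): punch at orig (6,3); cuts so far [(6, 3), (6, 7)]; region rows[6,7) x cols[0,8) = 1x8
Op 7 cut(0, 5): punch at orig (6,5); cuts so far [(6, 3), (6, 5), (6, 7)]; region rows[6,7) x cols[0,8) = 1x8
Op 8 cut(0, 4): punch at orig (6,4); cuts so far [(6, 3), (6, 4), (6, 5), (6, 7)]; region rows[6,7) x cols[0,8) = 1x8
Unfold 1 (reflect across v@8): 8 holes -> [(6, 3), (6, 4), (6, 5), (6, 7), (6, 8), (6, 10), (6, 11), (6, 12)]
Unfold 2 (reflect across h@7): 16 holes -> [(6, 3), (6, 4), (6, 5), (6, 7), (6, 8), (6, 10), (6, 11), (6, 12), (7, 3), (7, 4), (7, 5), (7, 7), (7, 8), (7, 10), (7, 11), (7, 12)]
Unfold 3 (reflect across h@6): 32 holes -> [(4, 3), (4, 4), (4, 5), (4, 7), (4, 8), (4, 10), (4, 11), (4, 12), (5, 3), (5, 4), (5, 5), (5, 7), (5, 8), (5, 10), (5, 11), (5, 12), (6, 3), (6, 4), (6, 5), (6, 7), (6, 8), (6, 10), (6, 11), (6, 12), (7, 3), (7, 4), (7, 5), (7, 7), (7, 8), (7, 10), (7, 11), (7, 12)]
Unfold 4 (reflect across h@4): 64 holes -> [(0, 3), (0, 4), (0, 5), (0, 7), (0, 8), (0, 10), (0, 11), (0, 12), (1, 3), (1, 4), (1, 5), (1, 7), (1, 8), (1, 10), (1, 11), (1, 12), (2, 3), (2, 4), (2, 5), (2, 7), (2, 8), (2, 10), (2, 11), (2, 12), (3, 3), (3, 4), (3, 5), (3, 7), (3, 8), (3, 10), (3, 11), (3, 12), (4, 3), (4, 4), (4, 5), (4, 7), (4, 8), (4, 10), (4, 11), (4, 12), (5, 3), (5, 4), (5, 5), (5, 7), (5, 8), (5, 10), (5, 11), (5, 12), (6, 3), (6, 4), (6, 5), (6, 7), (6, 8), (6, 10), (6, 11), (6, 12), (7, 3), (7, 4), (7, 5), (7, 7), (7, 8), (7, 10), (7, 11), (7, 12)]

Answer: 64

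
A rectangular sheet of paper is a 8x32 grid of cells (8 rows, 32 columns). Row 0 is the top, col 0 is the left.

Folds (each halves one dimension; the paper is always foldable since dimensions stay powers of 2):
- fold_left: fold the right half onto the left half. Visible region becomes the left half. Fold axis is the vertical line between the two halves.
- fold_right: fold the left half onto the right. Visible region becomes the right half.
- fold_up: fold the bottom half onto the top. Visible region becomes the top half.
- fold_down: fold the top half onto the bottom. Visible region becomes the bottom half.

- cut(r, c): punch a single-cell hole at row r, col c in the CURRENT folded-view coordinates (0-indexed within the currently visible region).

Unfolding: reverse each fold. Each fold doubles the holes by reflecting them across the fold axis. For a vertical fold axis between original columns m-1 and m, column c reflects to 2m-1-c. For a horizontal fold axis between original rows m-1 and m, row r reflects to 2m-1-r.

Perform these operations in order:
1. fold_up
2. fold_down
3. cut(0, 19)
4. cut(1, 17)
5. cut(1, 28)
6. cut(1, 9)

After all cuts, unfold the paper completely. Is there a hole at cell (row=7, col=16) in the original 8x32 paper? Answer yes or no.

Op 1 fold_up: fold axis h@4; visible region now rows[0,4) x cols[0,32) = 4x32
Op 2 fold_down: fold axis h@2; visible region now rows[2,4) x cols[0,32) = 2x32
Op 3 cut(0, 19): punch at orig (2,19); cuts so far [(2, 19)]; region rows[2,4) x cols[0,32) = 2x32
Op 4 cut(1, 17): punch at orig (3,17); cuts so far [(2, 19), (3, 17)]; region rows[2,4) x cols[0,32) = 2x32
Op 5 cut(1, 28): punch at orig (3,28); cuts so far [(2, 19), (3, 17), (3, 28)]; region rows[2,4) x cols[0,32) = 2x32
Op 6 cut(1, 9): punch at orig (3,9); cuts so far [(2, 19), (3, 9), (3, 17), (3, 28)]; region rows[2,4) x cols[0,32) = 2x32
Unfold 1 (reflect across h@2): 8 holes -> [(0, 9), (0, 17), (0, 28), (1, 19), (2, 19), (3, 9), (3, 17), (3, 28)]
Unfold 2 (reflect across h@4): 16 holes -> [(0, 9), (0, 17), (0, 28), (1, 19), (2, 19), (3, 9), (3, 17), (3, 28), (4, 9), (4, 17), (4, 28), (5, 19), (6, 19), (7, 9), (7, 17), (7, 28)]
Holes: [(0, 9), (0, 17), (0, 28), (1, 19), (2, 19), (3, 9), (3, 17), (3, 28), (4, 9), (4, 17), (4, 28), (5, 19), (6, 19), (7, 9), (7, 17), (7, 28)]

Answer: no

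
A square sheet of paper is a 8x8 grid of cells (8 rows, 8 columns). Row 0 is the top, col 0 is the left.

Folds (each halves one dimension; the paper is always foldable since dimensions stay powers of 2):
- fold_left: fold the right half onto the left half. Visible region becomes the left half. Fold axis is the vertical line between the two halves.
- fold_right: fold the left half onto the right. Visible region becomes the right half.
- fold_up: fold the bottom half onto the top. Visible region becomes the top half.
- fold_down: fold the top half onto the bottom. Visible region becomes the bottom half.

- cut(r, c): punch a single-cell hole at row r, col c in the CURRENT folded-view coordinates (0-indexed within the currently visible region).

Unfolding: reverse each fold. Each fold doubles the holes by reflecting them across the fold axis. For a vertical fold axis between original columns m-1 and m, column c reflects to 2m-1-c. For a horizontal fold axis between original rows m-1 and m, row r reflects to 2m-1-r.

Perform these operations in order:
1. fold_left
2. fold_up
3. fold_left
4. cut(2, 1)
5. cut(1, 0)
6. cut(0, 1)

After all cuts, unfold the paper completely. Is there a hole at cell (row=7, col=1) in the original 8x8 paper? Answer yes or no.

Answer: yes

Derivation:
Op 1 fold_left: fold axis v@4; visible region now rows[0,8) x cols[0,4) = 8x4
Op 2 fold_up: fold axis h@4; visible region now rows[0,4) x cols[0,4) = 4x4
Op 3 fold_left: fold axis v@2; visible region now rows[0,4) x cols[0,2) = 4x2
Op 4 cut(2, 1): punch at orig (2,1); cuts so far [(2, 1)]; region rows[0,4) x cols[0,2) = 4x2
Op 5 cut(1, 0): punch at orig (1,0); cuts so far [(1, 0), (2, 1)]; region rows[0,4) x cols[0,2) = 4x2
Op 6 cut(0, 1): punch at orig (0,1); cuts so far [(0, 1), (1, 0), (2, 1)]; region rows[0,4) x cols[0,2) = 4x2
Unfold 1 (reflect across v@2): 6 holes -> [(0, 1), (0, 2), (1, 0), (1, 3), (2, 1), (2, 2)]
Unfold 2 (reflect across h@4): 12 holes -> [(0, 1), (0, 2), (1, 0), (1, 3), (2, 1), (2, 2), (5, 1), (5, 2), (6, 0), (6, 3), (7, 1), (7, 2)]
Unfold 3 (reflect across v@4): 24 holes -> [(0, 1), (0, 2), (0, 5), (0, 6), (1, 0), (1, 3), (1, 4), (1, 7), (2, 1), (2, 2), (2, 5), (2, 6), (5, 1), (5, 2), (5, 5), (5, 6), (6, 0), (6, 3), (6, 4), (6, 7), (7, 1), (7, 2), (7, 5), (7, 6)]
Holes: [(0, 1), (0, 2), (0, 5), (0, 6), (1, 0), (1, 3), (1, 4), (1, 7), (2, 1), (2, 2), (2, 5), (2, 6), (5, 1), (5, 2), (5, 5), (5, 6), (6, 0), (6, 3), (6, 4), (6, 7), (7, 1), (7, 2), (7, 5), (7, 6)]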